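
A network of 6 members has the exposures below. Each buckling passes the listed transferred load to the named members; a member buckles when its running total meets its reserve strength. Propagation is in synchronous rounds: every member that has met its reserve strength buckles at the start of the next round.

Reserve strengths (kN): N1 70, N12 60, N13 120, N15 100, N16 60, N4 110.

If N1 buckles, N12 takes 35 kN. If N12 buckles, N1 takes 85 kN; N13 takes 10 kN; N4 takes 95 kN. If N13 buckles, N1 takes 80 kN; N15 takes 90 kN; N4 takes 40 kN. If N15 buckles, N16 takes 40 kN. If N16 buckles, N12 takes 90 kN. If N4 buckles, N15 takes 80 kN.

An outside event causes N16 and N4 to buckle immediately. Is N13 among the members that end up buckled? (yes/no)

Round 1 — N16, N4 buckle (initial).
  N12: +90 → 90 ≥ 60
  N15: +80 → 80 < 100
Round 2 — N12 buckles.
  N1: +85 → 85 ≥ 70
  N13: +10 → 10 < 120
Round 3 — N1 buckles.
No further bucklings.

no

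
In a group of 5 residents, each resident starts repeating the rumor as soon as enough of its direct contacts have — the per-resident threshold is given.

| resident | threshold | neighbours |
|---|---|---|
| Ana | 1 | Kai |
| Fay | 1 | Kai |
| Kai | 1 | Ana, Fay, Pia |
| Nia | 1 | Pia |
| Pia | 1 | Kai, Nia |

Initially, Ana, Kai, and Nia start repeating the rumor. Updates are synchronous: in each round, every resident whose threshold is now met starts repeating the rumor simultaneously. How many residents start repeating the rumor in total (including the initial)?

Round 1 — Ana, Kai, Nia start repeating the rumor (initial).
Round 2 — checking thresholds:
  Fay: 1 of 1 neighbours ≥ 1, starts repeating the rumor.
  Pia: 2 of 2 neighbours ≥ 1, starts repeating the rumor.
Round 3 — no new spreads; cascade stops.

5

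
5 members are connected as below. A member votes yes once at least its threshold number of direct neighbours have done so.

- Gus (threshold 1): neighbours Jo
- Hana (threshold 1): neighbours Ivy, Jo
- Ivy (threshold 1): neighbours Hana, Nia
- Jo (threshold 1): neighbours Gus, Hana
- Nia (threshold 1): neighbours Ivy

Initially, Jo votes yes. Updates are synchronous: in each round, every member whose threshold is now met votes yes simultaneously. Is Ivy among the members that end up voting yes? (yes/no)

yes

Round 1 — Jo votes yes (initial).
Round 2 — checking thresholds:
  Gus: 1 of 1 neighbours ≥ 1, votes yes.
  Hana: 1 of 2 neighbours ≥ 1, votes yes.
Round 3 — checking thresholds:
  Ivy: 1 of 2 neighbours ≥ 1, votes yes.
Round 4 — checking thresholds:
  Nia: 1 of 1 neighbours ≥ 1, votes yes.
Round 5 — no new yes votes; cascade stops.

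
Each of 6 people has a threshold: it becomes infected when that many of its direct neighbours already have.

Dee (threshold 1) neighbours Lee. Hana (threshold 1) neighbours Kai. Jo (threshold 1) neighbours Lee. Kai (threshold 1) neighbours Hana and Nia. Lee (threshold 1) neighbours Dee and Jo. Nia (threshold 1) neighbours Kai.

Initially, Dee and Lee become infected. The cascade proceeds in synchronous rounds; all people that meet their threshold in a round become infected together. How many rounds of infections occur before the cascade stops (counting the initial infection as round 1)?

2

Round 1 — Dee, Lee become infected (initial).
Round 2 — checking thresholds:
  Jo: 1 of 1 neighbours ≥ 1, becomes infected.
Round 3 — no new infections; cascade stops.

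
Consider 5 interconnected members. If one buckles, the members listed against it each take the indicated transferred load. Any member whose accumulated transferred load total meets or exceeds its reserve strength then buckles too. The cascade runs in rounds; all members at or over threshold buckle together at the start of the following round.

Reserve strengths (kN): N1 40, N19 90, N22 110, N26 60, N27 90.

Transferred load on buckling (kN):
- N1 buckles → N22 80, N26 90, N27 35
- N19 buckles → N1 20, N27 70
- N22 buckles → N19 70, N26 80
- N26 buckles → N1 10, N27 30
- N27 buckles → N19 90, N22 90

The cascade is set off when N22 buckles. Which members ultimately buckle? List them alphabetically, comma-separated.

N22, N26

Round 1 — N22 buckles (initial).
  N19: +70 → 70 < 90
  N26: +80 → 80 ≥ 60
Round 2 — N26 buckles.
  N1: +10 → 10 < 40
  N27: +30 → 30 < 90
No further bucklings.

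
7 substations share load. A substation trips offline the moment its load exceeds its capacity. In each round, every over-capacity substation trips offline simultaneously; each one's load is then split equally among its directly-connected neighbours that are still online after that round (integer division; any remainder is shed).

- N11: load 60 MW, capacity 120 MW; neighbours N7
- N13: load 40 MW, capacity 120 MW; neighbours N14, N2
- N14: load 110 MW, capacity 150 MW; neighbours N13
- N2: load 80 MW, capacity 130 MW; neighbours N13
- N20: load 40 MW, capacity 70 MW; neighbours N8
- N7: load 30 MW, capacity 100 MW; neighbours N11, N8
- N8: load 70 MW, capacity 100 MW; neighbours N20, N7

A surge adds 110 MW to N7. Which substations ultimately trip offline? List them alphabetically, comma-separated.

Round 1 — N7 at 140 > 100. N7 trips offline.
  N7 sheds 140 MW to N11, N8: 70 each.
    N11: 60+70 = 130 > 120
    N8: 70+70 = 140 > 100
Round 2 — N11, N8 trip offline.
  N11 sheds 130 MW: no online neighbours, lost.
  N8 sheds 140 MW to N20: 140 each.
    N20: 40+140 = 180 > 70
Round 3 — N20 trips offline.
  N20 sheds 180 MW: no online neighbours, lost.
No further trips.

N11, N20, N7, N8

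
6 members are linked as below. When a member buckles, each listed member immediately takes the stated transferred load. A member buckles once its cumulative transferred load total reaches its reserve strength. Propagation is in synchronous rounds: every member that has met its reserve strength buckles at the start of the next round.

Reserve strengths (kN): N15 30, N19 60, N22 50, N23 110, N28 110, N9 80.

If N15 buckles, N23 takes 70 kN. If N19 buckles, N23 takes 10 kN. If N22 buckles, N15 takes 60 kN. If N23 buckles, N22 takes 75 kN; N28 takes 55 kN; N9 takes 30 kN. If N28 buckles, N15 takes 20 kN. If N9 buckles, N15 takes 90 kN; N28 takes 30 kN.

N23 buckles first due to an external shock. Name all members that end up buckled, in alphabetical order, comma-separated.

N15, N22, N23

Round 1 — N23 buckles (initial).
  N22: +75 → 75 ≥ 50
  N28: +55 → 55 < 110
  N9: +30 → 30 < 80
Round 2 — N22 buckles.
  N15: +60 → 60 ≥ 30
Round 3 — N15 buckles.
No further bucklings.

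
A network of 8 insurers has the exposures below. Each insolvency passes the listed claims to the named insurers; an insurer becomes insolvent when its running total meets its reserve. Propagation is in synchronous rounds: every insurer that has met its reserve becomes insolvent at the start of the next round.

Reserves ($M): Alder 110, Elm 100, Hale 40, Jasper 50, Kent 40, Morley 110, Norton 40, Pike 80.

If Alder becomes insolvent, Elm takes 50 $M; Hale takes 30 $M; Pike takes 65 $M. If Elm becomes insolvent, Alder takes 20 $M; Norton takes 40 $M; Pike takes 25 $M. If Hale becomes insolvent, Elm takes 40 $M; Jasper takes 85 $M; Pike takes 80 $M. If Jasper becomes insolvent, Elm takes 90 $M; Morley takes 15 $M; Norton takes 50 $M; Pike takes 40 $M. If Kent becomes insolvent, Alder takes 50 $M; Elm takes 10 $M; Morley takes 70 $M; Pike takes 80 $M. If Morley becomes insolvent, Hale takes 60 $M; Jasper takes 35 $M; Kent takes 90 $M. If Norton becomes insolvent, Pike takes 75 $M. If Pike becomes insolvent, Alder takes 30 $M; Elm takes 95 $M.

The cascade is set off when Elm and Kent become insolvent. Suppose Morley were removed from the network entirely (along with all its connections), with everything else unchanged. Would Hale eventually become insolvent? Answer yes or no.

no

With Morley removed:
Round 1 — Elm, Kent become insolvent (initial).
  Alder: +20+50 → 70 < 110
  Norton: +40 → 40 ≥ 40
  Pike: +25+80 → 105 ≥ 80
Round 2 — Norton, Pike become insolvent.
  Alder: +30 → 100 < 110
No further insolvencies.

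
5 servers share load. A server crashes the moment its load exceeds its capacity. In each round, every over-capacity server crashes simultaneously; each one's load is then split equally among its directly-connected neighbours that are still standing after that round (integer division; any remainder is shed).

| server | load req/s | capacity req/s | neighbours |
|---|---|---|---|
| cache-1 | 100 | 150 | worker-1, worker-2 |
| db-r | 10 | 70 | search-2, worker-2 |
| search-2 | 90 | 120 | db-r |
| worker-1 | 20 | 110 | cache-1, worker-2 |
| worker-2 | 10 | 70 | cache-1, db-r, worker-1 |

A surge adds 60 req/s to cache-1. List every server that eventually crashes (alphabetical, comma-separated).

Round 1 — cache-1 at 160 > 150. cache-1 crashes.
  cache-1 sheds 160 req/s to worker-1, worker-2: 80 each.
    worker-1: 20+80 = 100 ≤ 110
    worker-2: 10+80 = 90 > 70
Round 2 — worker-2 crashes.
  worker-2 sheds 90 req/s to db-r, worker-1: 45 each.
    db-r: 10+45 = 55 ≤ 70
    worker-1: 100+45 = 145 > 110
Round 3 — worker-1 crashes.
  worker-1 sheds 145 req/s: no online neighbours, lost.
No further crashes.

cache-1, worker-1, worker-2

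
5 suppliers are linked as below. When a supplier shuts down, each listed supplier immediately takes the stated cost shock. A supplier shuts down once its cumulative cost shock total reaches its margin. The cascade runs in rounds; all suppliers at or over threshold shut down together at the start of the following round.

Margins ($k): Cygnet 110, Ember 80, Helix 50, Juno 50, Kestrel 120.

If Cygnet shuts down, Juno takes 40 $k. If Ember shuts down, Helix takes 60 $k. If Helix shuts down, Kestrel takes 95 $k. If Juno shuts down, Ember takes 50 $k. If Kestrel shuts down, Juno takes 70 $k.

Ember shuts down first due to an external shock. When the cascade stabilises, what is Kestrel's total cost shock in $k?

Round 1 — Ember shuts down (initial).
  Helix: +60 → 60 ≥ 50
Round 2 — Helix shuts down.
  Kestrel: +95 → 95 < 120
No further shutdowns.

95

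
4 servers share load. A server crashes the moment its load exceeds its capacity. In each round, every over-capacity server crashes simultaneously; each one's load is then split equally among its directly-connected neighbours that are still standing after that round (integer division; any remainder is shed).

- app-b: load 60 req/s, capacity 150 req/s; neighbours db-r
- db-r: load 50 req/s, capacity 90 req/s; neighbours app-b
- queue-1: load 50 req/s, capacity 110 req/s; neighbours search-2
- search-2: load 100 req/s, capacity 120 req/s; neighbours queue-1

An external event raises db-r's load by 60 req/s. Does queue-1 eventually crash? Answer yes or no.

no

Round 1 — db-r at 110 > 90. db-r crashes.
  db-r sheds 110 req/s to app-b: 110 each.
    app-b: 60+110 = 170 > 150
Round 2 — app-b crashes.
  app-b sheds 170 req/s: no online neighbours, lost.
No further crashes.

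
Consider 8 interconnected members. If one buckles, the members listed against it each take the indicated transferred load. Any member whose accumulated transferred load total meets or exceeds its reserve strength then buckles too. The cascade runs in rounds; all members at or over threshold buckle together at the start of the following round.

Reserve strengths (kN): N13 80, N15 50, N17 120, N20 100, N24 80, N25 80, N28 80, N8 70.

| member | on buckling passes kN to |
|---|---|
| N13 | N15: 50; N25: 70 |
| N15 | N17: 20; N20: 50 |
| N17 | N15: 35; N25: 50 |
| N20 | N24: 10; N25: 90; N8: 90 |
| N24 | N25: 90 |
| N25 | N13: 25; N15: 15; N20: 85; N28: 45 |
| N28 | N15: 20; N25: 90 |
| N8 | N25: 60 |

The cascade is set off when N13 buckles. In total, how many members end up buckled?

Round 1 — N13 buckles (initial).
  N15: +50 → 50 ≥ 50
  N25: +70 → 70 < 80
Round 2 — N15 buckles.
  N17: +20 → 20 < 120
  N20: +50 → 50 < 100
No further bucklings.

2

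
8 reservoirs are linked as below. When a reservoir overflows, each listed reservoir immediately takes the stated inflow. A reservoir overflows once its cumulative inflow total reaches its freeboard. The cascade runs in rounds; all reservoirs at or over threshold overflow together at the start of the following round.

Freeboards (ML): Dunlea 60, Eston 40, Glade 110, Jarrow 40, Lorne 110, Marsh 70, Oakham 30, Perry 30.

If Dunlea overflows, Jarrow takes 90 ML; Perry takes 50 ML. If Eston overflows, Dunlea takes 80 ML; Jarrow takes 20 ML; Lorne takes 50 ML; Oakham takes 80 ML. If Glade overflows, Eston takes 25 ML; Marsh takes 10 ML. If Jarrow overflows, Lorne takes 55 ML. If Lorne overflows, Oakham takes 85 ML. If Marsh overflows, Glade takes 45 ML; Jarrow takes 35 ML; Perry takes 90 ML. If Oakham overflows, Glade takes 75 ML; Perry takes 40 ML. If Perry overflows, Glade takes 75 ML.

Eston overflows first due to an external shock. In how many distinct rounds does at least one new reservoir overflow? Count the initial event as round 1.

4

Round 1 — Eston overflows (initial).
  Dunlea: +80 → 80 ≥ 60
  Jarrow: +20 → 20 < 40
  Lorne: +50 → 50 < 110
  Oakham: +80 → 80 ≥ 30
Round 2 — Dunlea, Oakham overflow.
  Glade: +75 → 75 < 110
  Jarrow: +90 → 110 ≥ 40
  Perry: +50+40 → 90 ≥ 30
Round 3 — Jarrow, Perry overflow.
  Glade: +75 → 150 ≥ 110
  Lorne: +55 → 105 < 110
Round 4 — Glade overflows.
  Marsh: +10 → 10 < 70
No further overflows.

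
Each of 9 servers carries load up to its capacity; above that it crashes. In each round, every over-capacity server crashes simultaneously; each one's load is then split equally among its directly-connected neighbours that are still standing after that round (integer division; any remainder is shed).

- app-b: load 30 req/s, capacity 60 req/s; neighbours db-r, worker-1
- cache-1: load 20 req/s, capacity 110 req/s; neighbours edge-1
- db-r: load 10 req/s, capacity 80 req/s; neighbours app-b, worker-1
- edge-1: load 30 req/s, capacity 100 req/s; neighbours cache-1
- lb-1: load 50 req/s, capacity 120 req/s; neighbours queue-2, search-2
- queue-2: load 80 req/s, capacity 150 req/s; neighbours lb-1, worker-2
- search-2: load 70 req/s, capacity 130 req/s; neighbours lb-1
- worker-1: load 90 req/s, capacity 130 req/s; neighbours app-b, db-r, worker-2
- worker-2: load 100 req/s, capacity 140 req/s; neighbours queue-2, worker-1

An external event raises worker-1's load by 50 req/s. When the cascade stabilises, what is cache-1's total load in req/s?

20

Round 1 — worker-1 at 140 > 130. worker-1 crashes.
  worker-1 sheds 140 req/s to app-b, db-r, worker-2: 46 each (2 lost).
    app-b: 30+46 = 76 > 60
    db-r: 10+46 = 56 ≤ 80
    worker-2: 100+46 = 146 > 140
Round 2 — app-b, worker-2 crash.
  app-b sheds 76 req/s to db-r: 76 each.
    db-r: 56+76 = 132 > 80
  worker-2 sheds 146 req/s to queue-2: 146 each.
    queue-2: 80+146 = 226 > 150
Round 3 — db-r, queue-2 crash.
  db-r sheds 132 req/s: no online neighbours, lost.
  queue-2 sheds 226 req/s to lb-1: 226 each.
    lb-1: 50+226 = 276 > 120
Round 4 — lb-1 crashes.
  lb-1 sheds 276 req/s to search-2: 276 each.
    search-2: 70+276 = 346 > 130
Round 5 — search-2 crashes.
  search-2 sheds 346 req/s: no online neighbours, lost.
No further crashes.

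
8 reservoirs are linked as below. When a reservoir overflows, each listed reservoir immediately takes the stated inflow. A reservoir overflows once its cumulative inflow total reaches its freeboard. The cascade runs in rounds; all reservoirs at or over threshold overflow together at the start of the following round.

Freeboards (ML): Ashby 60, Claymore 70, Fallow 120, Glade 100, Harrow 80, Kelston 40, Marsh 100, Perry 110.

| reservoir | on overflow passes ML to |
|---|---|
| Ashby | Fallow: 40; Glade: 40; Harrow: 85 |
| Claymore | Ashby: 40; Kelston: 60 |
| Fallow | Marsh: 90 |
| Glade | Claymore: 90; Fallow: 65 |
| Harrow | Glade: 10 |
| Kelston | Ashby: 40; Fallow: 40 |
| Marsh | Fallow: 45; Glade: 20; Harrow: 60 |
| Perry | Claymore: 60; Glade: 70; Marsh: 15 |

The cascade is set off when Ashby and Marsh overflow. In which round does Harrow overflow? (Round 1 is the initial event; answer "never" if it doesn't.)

Round 1 — Ashby, Marsh overflow (initial).
  Fallow: +40+45 → 85 < 120
  Glade: +40+20 → 60 < 100
  Harrow: +85+60 → 145 ≥ 80
Round 2 — Harrow overflows.
  Glade: +10 → 70 < 100
No further overflows.

2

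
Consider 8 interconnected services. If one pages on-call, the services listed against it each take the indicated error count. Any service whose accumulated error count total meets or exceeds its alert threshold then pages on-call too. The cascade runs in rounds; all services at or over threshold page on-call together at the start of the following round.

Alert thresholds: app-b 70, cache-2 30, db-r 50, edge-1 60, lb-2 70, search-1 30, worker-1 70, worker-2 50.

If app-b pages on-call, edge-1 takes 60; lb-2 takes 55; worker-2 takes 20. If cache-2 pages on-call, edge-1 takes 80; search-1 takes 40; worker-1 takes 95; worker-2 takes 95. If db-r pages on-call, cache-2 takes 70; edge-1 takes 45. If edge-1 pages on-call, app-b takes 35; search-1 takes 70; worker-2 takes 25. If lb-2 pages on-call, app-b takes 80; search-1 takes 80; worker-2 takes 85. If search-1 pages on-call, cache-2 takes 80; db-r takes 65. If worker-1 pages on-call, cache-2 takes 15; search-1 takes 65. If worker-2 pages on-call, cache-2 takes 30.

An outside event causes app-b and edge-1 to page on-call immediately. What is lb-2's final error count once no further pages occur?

Round 1 — app-b, edge-1 page on-call (initial).
  lb-2: +55 → 55 < 70
  search-1: +70 → 70 ≥ 30
  worker-2: +20+25 → 45 < 50
Round 2 — search-1 pages on-call.
  cache-2: +80 → 80 ≥ 30
  db-r: +65 → 65 ≥ 50
Round 3 — cache-2, db-r page on-call.
  worker-1: +95 → 95 ≥ 70
  worker-2: +95 → 140 ≥ 50
Round 4 — worker-1, worker-2 page on-call.
No further pages.

55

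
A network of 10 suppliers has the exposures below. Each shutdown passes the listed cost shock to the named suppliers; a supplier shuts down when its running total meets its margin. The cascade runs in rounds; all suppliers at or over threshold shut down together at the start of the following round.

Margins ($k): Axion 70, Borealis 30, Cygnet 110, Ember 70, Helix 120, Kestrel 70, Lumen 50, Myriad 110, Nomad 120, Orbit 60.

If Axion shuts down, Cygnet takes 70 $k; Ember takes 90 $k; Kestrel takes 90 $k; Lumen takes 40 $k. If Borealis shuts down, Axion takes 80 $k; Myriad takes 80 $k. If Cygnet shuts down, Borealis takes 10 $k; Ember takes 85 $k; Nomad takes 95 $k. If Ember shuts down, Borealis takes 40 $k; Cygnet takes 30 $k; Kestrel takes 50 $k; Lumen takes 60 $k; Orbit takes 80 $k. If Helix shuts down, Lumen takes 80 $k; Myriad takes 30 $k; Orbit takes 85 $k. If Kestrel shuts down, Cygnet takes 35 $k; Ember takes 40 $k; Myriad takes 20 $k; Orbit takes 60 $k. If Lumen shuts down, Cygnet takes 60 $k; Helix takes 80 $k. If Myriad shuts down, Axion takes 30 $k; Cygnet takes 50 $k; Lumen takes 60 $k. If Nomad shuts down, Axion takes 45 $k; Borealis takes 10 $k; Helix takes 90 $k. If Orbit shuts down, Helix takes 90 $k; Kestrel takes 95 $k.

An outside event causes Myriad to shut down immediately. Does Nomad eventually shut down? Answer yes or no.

no

Round 1 — Myriad shuts down (initial).
  Axion: +30 → 30 < 70
  Cygnet: +50 → 50 < 110
  Lumen: +60 → 60 ≥ 50
Round 2 — Lumen shuts down.
  Cygnet: +60 → 110 ≥ 110
  Helix: +80 → 80 < 120
Round 3 — Cygnet shuts down.
  Borealis: +10 → 10 < 30
  Ember: +85 → 85 ≥ 70
  Nomad: +95 → 95 < 120
Round 4 — Ember shuts down.
  Borealis: +40 → 50 ≥ 30
  Kestrel: +50 → 50 < 70
  Orbit: +80 → 80 ≥ 60
Round 5 — Borealis, Orbit shut down.
  Axion: +80 → 110 ≥ 70
  Helix: +90 → 170 ≥ 120
  Kestrel: +95 → 145 ≥ 70
Round 6 — Axion, Helix, Kestrel shut down.
No further shutdowns.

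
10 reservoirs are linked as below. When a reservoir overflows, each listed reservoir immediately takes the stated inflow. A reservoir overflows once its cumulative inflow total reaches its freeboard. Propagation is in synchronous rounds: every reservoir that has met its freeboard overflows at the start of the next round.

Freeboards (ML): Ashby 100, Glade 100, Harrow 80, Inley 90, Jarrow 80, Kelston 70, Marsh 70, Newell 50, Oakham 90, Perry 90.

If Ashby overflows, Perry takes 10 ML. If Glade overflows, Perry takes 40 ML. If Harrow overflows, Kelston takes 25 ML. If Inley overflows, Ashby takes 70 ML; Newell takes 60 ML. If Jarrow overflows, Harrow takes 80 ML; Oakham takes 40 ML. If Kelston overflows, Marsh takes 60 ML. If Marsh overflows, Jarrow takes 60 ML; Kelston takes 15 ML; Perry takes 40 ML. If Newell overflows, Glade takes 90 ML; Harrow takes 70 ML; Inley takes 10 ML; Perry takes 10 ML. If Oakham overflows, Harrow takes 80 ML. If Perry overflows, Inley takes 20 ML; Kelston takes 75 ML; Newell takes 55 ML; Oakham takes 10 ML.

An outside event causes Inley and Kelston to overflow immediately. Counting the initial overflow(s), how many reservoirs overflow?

3

Round 1 — Inley, Kelston overflow (initial).
  Ashby: +70 → 70 < 100
  Marsh: +60 → 60 < 70
  Newell: +60 → 60 ≥ 50
Round 2 — Newell overflows.
  Glade: +90 → 90 < 100
  Harrow: +70 → 70 < 80
  Perry: +10 → 10 < 90
No further overflows.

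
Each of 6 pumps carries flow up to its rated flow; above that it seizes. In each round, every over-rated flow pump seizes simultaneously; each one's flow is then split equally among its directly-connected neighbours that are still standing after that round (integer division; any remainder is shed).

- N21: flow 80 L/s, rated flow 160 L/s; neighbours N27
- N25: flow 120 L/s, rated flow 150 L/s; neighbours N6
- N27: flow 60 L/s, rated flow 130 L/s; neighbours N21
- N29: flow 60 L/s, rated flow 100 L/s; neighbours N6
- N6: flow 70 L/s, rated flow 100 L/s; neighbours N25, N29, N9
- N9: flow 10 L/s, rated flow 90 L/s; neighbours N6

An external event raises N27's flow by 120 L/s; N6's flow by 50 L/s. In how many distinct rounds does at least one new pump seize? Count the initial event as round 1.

2

Round 1 — N27 at 180 > 130; N6 at 120 > 100. N27, N6 seize.
  N27 sheds 180 L/s to N21: 180 each.
    N21: 80+180 = 260 > 160
  N6 sheds 120 L/s to N25, N29, N9: 40 each.
    N25: 120+40 = 160 > 150
    N29: 60+40 = 100 ≤ 100
    N9: 10+40 = 50 ≤ 90
Round 2 — N21, N25 seize.
  N21 sheds 260 L/s: no online neighbours, lost.
  N25 sheds 160 L/s: no online neighbours, lost.
No further seizures.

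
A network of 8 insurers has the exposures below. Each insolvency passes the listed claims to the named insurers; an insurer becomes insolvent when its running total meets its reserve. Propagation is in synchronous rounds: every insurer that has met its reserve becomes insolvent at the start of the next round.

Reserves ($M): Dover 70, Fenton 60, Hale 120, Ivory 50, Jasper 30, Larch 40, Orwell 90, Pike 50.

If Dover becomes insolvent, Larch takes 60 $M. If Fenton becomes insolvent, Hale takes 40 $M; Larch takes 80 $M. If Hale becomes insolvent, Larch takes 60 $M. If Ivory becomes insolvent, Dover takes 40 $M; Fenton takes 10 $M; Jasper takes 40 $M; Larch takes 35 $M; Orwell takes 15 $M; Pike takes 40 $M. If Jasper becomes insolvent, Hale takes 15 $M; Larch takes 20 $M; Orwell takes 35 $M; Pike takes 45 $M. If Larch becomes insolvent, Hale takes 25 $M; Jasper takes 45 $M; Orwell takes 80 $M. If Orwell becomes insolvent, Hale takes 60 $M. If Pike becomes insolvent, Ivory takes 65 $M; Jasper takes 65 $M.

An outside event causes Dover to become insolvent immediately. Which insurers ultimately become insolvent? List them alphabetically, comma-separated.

Dover, Jasper, Larch, Orwell

Round 1 — Dover becomes insolvent (initial).
  Larch: +60 → 60 ≥ 40
Round 2 — Larch becomes insolvent.
  Hale: +25 → 25 < 120
  Jasper: +45 → 45 ≥ 30
  Orwell: +80 → 80 < 90
Round 3 — Jasper becomes insolvent.
  Hale: +15 → 40 < 120
  Orwell: +35 → 115 ≥ 90
  Pike: +45 → 45 < 50
Round 4 — Orwell becomes insolvent.
  Hale: +60 → 100 < 120
No further insolvencies.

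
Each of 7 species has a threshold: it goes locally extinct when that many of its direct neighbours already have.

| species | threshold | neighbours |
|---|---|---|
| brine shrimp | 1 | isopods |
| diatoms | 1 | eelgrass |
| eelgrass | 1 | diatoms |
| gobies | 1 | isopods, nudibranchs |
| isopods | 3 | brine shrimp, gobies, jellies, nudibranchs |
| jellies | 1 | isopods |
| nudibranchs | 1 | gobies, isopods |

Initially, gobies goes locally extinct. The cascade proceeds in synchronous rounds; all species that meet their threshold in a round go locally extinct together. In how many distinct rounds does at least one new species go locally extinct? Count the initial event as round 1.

2

Round 1 — gobies goes locally extinct (initial).
Round 2 — checking thresholds:
  isopods: 1 of 4 neighbours < 3, holds.
  nudibranchs: 1 of 2 neighbours ≥ 1, goes locally extinct.
Round 3 — no new extinctions; cascade stops.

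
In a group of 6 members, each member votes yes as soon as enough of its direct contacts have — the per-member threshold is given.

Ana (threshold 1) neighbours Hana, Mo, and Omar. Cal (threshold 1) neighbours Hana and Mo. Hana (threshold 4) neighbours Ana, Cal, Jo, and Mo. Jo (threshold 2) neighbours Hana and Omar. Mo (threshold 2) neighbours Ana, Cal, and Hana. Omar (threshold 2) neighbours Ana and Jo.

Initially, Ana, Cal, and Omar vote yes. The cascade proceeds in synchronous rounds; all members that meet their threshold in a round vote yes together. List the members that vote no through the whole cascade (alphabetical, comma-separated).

Round 1 — Ana, Cal, Omar vote yes (initial).
Round 2 — checking thresholds:
  Hana: 2 of 4 neighbours < 4, holds.
  Jo: 1 of 2 neighbours < 2, holds.
  Mo: 2 of 3 neighbours ≥ 2, votes yes.
Round 3 — no new yes votes; cascade stops.

Hana, Jo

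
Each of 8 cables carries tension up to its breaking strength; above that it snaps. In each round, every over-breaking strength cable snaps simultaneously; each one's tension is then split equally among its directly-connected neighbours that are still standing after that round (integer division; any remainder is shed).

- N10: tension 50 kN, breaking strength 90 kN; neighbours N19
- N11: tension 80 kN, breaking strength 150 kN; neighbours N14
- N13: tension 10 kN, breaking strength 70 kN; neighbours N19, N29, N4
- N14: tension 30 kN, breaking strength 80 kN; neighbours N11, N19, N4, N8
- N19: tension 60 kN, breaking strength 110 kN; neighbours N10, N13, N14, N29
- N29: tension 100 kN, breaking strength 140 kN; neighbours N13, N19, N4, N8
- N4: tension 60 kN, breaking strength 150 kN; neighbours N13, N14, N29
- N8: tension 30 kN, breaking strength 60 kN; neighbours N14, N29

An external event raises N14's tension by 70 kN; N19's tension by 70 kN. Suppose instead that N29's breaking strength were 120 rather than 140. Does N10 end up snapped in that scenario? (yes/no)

yes

With N29's breaking strength at 120:
Round 1 — N14 at 100 > 80; N19 at 130 > 110. N14, N19 snap.
  N14 sheds 100 kN to N11, N4, N8: 33 each (1 lost).
    N11: 80+33 = 113 ≤ 150
    N4: 60+33 = 93 ≤ 150
    N8: 30+33 = 63 > 60
  N19 sheds 130 kN to N10, N13, N29: 43 each (1 lost).
    N10: 50+43 = 93 > 90
    N13: 10+43 = 53 ≤ 70
    N29: 100+43 = 143 > 120
Round 2 — N10, N29, N8 snap.
  N10 sheds 93 kN: no online neighbours, lost.
  N29 sheds 143 kN to N13, N4: 71 each (1 lost).
    N13: 53+71 = 124 > 70
    N4: 93+71 = 164 > 150
  N8 sheds 63 kN: no online neighbours, lost.
Round 3 — N13, N4 snap.
  N13 sheds 124 kN: no online neighbours, lost.
  N4 sheds 164 kN: no online neighbours, lost.
No further breaks.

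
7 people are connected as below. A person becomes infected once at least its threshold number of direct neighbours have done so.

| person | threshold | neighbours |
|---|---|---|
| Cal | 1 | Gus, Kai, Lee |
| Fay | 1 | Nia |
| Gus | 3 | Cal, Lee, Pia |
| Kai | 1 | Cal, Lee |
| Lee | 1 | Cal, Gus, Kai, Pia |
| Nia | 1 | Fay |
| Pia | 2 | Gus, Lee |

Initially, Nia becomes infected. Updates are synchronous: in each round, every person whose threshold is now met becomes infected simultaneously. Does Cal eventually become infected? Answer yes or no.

Round 1 — Nia becomes infected (initial).
Round 2 — checking thresholds:
  Fay: 1 of 1 neighbours ≥ 1, becomes infected.
Round 3 — no new infections; cascade stops.

no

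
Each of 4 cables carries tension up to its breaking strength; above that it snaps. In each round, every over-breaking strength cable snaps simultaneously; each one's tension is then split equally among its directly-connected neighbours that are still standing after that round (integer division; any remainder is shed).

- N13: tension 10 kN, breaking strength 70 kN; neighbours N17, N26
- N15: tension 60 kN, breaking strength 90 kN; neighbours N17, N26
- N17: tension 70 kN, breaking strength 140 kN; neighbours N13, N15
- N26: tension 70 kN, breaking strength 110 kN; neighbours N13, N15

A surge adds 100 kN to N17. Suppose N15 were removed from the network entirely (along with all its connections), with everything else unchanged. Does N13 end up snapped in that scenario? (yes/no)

yes

With N15 removed:
Round 1 — N17 at 170 > 140. N17 snaps.
  N17 sheds 170 kN to N13: 170 each.
    N13: 10+170 = 180 > 70
Round 2 — N13 snaps.
  N13 sheds 180 kN to N26: 180 each.
    N26: 70+180 = 250 > 110
Round 3 — N26 snaps.
  N26 sheds 250 kN: no online neighbours, lost.
No further breaks.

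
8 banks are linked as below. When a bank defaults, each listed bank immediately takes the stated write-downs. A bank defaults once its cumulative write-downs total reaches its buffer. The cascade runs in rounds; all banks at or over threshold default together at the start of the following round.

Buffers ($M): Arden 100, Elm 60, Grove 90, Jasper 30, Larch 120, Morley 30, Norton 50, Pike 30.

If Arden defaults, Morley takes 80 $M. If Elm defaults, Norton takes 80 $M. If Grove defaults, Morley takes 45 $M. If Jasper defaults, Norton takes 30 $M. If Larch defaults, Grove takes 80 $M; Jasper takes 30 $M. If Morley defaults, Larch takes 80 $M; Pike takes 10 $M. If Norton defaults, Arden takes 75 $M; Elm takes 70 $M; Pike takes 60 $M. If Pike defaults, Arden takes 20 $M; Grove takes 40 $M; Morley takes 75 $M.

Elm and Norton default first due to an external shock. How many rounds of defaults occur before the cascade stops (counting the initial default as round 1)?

3

Round 1 — Elm, Norton default (initial).
  Arden: +75 → 75 < 100
  Pike: +60 → 60 ≥ 30
Round 2 — Pike defaults.
  Arden: +20 → 95 < 100
  Grove: +40 → 40 < 90
  Morley: +75 → 75 ≥ 30
Round 3 — Morley defaults.
  Larch: +80 → 80 < 120
No further defaults.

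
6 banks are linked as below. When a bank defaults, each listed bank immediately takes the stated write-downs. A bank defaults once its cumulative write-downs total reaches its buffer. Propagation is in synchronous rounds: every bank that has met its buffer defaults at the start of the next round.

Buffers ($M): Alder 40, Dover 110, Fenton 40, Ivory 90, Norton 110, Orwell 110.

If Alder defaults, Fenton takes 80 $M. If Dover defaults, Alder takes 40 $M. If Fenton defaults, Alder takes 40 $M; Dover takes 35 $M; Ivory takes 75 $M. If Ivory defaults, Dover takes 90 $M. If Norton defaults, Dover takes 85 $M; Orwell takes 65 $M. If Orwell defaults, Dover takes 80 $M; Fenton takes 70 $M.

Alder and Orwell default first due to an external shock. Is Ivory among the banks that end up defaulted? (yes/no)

no

Round 1 — Alder, Orwell default (initial).
  Dover: +80 → 80 < 110
  Fenton: +80+70 → 150 ≥ 40
Round 2 — Fenton defaults.
  Dover: +35 → 115 ≥ 110
  Ivory: +75 → 75 < 90
Round 3 — Dover defaults.
No further defaults.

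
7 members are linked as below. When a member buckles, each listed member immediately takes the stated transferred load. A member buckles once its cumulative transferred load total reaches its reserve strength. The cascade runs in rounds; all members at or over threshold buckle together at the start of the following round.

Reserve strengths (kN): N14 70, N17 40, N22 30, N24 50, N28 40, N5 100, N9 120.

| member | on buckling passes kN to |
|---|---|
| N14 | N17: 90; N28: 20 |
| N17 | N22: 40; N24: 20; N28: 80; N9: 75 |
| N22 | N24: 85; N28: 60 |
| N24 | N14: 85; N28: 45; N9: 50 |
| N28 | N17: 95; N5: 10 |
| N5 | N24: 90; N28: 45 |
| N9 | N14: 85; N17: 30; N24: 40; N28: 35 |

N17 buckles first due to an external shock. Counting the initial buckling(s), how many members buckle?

Round 1 — N17 buckles (initial).
  N22: +40 → 40 ≥ 30
  N24: +20 → 20 < 50
  N28: +80 → 80 ≥ 40
  N9: +75 → 75 < 120
Round 2 — N22, N28 buckle.
  N24: +85 → 105 ≥ 50
  N5: +10 → 10 < 100
Round 3 — N24 buckles.
  N14: +85 → 85 ≥ 70
  N9: +50 → 125 ≥ 120
Round 4 — N14, N9 buckle.
No further bucklings.

6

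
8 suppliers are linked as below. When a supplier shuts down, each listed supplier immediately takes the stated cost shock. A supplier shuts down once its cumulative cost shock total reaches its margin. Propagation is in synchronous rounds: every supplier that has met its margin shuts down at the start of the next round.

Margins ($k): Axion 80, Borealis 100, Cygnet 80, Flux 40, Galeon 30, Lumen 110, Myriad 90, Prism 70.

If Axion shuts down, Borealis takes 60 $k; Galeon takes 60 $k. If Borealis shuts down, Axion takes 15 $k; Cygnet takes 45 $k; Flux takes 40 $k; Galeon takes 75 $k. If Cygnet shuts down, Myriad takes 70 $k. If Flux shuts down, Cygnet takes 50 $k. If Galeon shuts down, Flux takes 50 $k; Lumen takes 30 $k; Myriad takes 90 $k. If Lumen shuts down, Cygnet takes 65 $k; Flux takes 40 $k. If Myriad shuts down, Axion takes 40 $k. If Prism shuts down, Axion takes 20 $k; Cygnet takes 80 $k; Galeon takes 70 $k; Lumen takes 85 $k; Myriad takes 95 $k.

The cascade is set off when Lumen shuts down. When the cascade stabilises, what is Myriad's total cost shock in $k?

Round 1 — Lumen shuts down (initial).
  Cygnet: +65 → 65 < 80
  Flux: +40 → 40 ≥ 40
Round 2 — Flux shuts down.
  Cygnet: +50 → 115 ≥ 80
Round 3 — Cygnet shuts down.
  Myriad: +70 → 70 < 90
No further shutdowns.

70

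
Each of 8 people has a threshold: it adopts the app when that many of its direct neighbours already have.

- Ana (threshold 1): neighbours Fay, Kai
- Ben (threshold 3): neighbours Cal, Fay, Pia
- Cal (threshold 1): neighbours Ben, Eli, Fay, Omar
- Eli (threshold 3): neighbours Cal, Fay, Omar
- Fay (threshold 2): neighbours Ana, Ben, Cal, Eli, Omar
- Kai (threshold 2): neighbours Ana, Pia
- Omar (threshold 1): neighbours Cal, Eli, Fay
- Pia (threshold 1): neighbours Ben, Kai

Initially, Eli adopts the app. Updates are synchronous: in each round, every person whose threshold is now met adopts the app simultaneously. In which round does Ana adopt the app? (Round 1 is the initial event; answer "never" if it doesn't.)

Round 1 — Eli adopts the app (initial).
Round 2 — checking thresholds:
  Cal: 1 of 4 neighbours ≥ 1, adopts the app.
  Fay: 1 of 5 neighbours < 2, not yet.
  Omar: 1 of 3 neighbours ≥ 1, adopts the app.
Round 3 — checking thresholds:
  Ben: 1 of 3 neighbours < 3, not yet.
  Fay: 3 of 5 neighbours ≥ 2, adopts the app.
Round 4 — checking thresholds:
  Ana: 1 of 2 neighbours ≥ 1, adopts the app.
  Ben: 2 of 3 neighbours < 3, not yet.
Round 5 — no new adoptions; cascade stops.

4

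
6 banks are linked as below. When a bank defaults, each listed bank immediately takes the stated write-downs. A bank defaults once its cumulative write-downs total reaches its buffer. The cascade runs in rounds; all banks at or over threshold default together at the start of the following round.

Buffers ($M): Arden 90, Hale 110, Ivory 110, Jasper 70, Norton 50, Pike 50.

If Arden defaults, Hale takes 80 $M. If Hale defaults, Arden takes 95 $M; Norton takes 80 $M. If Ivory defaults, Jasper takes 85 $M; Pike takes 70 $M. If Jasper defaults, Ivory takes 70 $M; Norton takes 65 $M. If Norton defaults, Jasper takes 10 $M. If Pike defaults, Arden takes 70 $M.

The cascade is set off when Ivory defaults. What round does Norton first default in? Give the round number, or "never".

Round 1 — Ivory defaults (initial).
  Jasper: +85 → 85 ≥ 70
  Pike: +70 → 70 ≥ 50
Round 2 — Jasper, Pike default.
  Arden: +70 → 70 < 90
  Norton: +65 → 65 ≥ 50
Round 3 — Norton defaults.
No further defaults.

3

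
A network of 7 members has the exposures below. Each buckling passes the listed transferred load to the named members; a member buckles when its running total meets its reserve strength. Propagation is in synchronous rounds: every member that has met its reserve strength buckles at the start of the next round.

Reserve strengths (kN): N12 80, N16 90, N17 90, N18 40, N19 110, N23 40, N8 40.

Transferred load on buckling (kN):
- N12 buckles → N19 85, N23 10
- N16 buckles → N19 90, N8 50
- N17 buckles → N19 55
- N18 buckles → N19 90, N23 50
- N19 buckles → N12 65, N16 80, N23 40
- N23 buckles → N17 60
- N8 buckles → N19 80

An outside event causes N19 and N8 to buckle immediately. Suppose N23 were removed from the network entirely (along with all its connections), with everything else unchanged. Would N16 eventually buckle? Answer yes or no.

With N23 removed:
Round 1 — N19, N8 buckle (initial).
  N12: +65 → 65 < 80
  N16: +80 → 80 < 90
No further bucklings.

no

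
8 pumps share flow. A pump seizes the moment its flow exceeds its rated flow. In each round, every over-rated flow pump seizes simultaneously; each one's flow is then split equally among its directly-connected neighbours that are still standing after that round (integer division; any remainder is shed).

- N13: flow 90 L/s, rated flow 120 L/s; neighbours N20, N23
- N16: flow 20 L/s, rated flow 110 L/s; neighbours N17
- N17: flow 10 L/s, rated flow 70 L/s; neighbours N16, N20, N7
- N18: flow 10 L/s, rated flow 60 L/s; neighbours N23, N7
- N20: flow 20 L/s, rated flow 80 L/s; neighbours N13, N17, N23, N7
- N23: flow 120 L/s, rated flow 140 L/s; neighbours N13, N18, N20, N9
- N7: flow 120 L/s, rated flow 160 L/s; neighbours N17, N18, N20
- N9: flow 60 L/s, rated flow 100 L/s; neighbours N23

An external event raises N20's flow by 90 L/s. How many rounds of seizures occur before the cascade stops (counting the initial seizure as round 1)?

3

Round 1 — N20 at 110 > 80. N20 seizes.
  N20 sheds 110 L/s to N13, N17, N23, N7: 27 each (2 lost).
    N13: 90+27 = 117 ≤ 120
    N17: 10+27 = 37 ≤ 70
    N23: 120+27 = 147 > 140
    N7: 120+27 = 147 ≤ 160
Round 2 — N23 seizes.
  N23 sheds 147 L/s to N13, N18, N9: 49 each.
    N13: 117+49 = 166 > 120
    N18: 10+49 = 59 ≤ 60
    N9: 60+49 = 109 > 100
Round 3 — N13, N9 seize.
  N13 sheds 166 L/s: no online neighbours, lost.
  N9 sheds 109 L/s: no online neighbours, lost.
No further seizures.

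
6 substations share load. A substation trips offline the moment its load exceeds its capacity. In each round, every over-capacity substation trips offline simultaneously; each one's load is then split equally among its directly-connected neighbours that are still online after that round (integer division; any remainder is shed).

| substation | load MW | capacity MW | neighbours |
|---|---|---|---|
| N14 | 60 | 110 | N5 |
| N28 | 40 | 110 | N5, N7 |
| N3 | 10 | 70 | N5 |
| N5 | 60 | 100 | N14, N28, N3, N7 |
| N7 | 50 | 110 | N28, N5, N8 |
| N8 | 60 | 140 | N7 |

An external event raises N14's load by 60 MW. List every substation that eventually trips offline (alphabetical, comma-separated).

Round 1 — N14 at 120 > 110. N14 trips offline.
  N14 sheds 120 MW to N5: 120 each.
    N5: 60+120 = 180 > 100
Round 2 — N5 trips offline.
  N5 sheds 180 MW to N28, N3, N7: 60 each.
    N28: 40+60 = 100 ≤ 110
    N3: 10+60 = 70 ≤ 70
    N7: 50+60 = 110 ≤ 110
No further trips.

N14, N5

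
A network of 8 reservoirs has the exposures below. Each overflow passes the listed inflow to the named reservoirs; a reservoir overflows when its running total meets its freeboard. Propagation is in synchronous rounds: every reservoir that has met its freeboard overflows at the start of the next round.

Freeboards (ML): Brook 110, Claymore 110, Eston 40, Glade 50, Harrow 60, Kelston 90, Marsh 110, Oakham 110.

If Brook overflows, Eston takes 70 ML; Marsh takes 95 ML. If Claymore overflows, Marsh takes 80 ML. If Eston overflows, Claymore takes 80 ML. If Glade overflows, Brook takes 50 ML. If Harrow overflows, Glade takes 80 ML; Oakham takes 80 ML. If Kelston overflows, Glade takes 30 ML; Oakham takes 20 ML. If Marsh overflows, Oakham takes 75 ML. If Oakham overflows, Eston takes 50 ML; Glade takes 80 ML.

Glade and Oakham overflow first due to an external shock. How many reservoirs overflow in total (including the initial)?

3

Round 1 — Glade, Oakham overflow (initial).
  Brook: +50 → 50 < 110
  Eston: +50 → 50 ≥ 40
Round 2 — Eston overflows.
  Claymore: +80 → 80 < 110
No further overflows.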